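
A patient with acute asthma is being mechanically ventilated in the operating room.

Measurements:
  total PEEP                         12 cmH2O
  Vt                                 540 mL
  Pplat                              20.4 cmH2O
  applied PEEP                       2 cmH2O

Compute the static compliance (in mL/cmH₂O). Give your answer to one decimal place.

64.3

End-expiratory occlusion gives total PEEP = 12 cmH2O (intrinsic PEEP = 12 − 2 = 10). Use total PEEP for the elastic gradient.
Cstat = Vt / (Pplat − PEEPtotal) = 540 / (20.4 − 12) = 540 / 8.4 = 64.286 mL/cmH2O.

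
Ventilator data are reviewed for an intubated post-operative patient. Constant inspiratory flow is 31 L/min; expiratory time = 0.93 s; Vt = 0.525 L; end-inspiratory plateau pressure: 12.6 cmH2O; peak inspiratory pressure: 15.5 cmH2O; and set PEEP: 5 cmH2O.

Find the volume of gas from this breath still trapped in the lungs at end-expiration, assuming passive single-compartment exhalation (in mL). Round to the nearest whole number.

48

Flow: 31 L/min ÷ 60 = 0.5167 L/s.
R = (PIP − Pplat)/V̇ = (15.5 − 12.6) / 0.5167 = 2.9/0.5167 = 5.613 cmH2O·s/L.
C = Vt/(Pplat − PEEP) = 525.0 / (12.6 − 5) = 525.0/7.6 = 69.079 mL/cmH2O.
τ = R × C = 5.613 × 0.06908 L/cmH2O = 0.3877 s.
Fraction remaining = e^(−Te/τ) = e^(−0.93/0.3877) = 0.09083.
Trapped volume = 525.0 × 0.09083 = 47.686 mL.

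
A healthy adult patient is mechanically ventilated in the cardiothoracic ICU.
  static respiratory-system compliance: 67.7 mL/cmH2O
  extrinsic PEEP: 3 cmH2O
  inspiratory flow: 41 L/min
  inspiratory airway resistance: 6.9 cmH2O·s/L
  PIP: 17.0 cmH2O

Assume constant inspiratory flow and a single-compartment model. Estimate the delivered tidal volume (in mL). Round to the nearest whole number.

629

Flow: 41 L/min ÷ 60 = 0.6833 L/s.
Equation of motion (constant flow): PIP = Vt/C + R·V̇ + PEEP.
Vt/C = PIP − R·V̇ − PEEP = 17.0 − 4.715 − 3 = 9.285 cmH2O.
Vt = C × 9.285 = 67.7 × 9.285 = 628.59 mL.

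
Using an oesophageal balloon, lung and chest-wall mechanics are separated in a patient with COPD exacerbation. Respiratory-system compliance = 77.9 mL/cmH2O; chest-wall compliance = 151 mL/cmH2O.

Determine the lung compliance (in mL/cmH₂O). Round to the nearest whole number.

1/CL = 1/Crs − 1/Ccw.
1/CL = 1/77.9 − 1/151 = 0.006214.
CL = 160.93 mL/cmH2O.

161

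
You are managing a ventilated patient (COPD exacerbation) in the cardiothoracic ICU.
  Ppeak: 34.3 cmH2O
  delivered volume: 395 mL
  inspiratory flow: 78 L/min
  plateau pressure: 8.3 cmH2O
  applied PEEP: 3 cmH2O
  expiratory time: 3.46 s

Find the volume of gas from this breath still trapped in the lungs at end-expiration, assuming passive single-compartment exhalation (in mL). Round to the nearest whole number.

39

Flow: 78 L/min ÷ 60 = 1.3 L/s.
R = (PIP − Pplat)/V̇ = (34.3 − 8.3) / 1.3 = 26.0/1.3 = 20.0 cmH2O·s/L.
C = Vt/(Pplat − PEEP) = 395.0 / (8.3 − 3) = 395.0/5.3 = 74.528 mL/cmH2O.
τ = R × C = 20.0 × 0.07453 L/cmH2O = 1.491 s.
Fraction remaining = e^(−Te/τ) = e^(−3.46/1.491) = 0.09822.
Trapped volume = 395.0 × 0.09822 = 38.797 mL.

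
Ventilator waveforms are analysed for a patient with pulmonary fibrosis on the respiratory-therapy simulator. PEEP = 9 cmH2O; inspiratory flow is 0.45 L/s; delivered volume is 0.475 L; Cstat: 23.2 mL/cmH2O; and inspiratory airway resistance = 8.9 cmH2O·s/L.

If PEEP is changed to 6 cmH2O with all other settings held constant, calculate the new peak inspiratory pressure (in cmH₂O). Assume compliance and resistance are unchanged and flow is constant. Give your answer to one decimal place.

PIP = Vt/C + R·V̇ + PEEP (constant-flow equation of motion).
Only the baseline term changes: ΔPIP = ΔPEEP = 6 − 9 = -3.0 cmH2O.
Original PIP = 475/23.2 + 8.9×0.45 + 9 = 33.479 cmH2O; new PIP = 33.479 + (-3.0) = 30.479 cmH2O.

30.5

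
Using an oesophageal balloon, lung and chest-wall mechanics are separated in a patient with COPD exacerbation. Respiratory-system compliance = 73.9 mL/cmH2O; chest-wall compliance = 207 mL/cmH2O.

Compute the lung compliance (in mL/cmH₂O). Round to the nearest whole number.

115

1/CL = 1/Crs − 1/Ccw.
1/CL = 1/73.9 − 1/207 = 0.008701.
CL = 114.93 mL/cmH2O.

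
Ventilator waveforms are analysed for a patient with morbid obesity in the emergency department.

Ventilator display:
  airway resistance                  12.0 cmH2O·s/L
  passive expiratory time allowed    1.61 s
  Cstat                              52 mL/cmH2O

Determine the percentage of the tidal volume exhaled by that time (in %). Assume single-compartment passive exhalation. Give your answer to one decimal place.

τ = R × C = 12.0 × 52 mL/cmH2O = 12.0 × 0.052 L/cmH2O = 0.624 s.
Passive exhalation: V(t)/V₀ = e^(−t/τ) = e^(−1.61/0.624) = 0.07576.
Fraction exhaled = 1 − 0.07576 = 0.9242 → 92.42%.

92.4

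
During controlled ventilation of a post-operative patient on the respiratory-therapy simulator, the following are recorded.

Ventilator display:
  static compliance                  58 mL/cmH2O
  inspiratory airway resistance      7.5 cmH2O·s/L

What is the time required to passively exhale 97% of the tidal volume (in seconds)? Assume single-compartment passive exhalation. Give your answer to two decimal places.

1.53

τ = R × C = 7.5 × 58 mL/cmH2O = 7.5 × 0.058 L/cmH2O = 0.435 s.
Exhaled fraction f = 1 − e^(−t/τ) → t = −τ·ln(1 − f) = −0.435·ln(0.03) = 1.525 s.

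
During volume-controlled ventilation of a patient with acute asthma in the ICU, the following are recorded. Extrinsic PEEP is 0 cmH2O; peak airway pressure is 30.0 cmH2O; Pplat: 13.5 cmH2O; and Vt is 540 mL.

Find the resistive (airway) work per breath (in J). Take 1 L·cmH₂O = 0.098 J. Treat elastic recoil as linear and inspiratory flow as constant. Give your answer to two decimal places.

With constant inspiratory flow the resistive pressure is constant at PIP − Pplat = 30.0 − 13.5 = 16.5 cmH2O, so resistive work = 16.5 × 0.540 = 8.91 L·cmH2O.
× 0.098 J/(L·cmH2O) → 0.8732 J.

0.87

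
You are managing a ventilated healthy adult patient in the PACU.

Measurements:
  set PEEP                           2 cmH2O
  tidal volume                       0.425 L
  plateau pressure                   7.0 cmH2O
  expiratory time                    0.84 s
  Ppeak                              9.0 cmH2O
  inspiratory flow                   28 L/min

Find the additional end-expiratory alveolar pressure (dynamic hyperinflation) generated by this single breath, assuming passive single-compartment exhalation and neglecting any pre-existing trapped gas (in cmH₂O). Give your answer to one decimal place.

0.5

Flow: 28 L/min ÷ 60 = 0.4667 L/s.
R = (PIP − Pplat)/V̇ = (9.0 − 7.0) / 0.4667 = 2.0/0.4667 = 4.285 cmH2O·s/L.
C = Vt/(Pplat − PEEP) = 425.0 / (7.0 − 2) = 425.0/5.0 = 85.0 mL/cmH2O.
τ = R × C = 4.285 × 0.085 L/cmH2O = 0.3642 s.
Fraction remaining = e^(−Te/τ) = e^(−0.84/0.3642) = 0.09962; trapped volume = 425.0 × 0.09962 = 42.339 mL.
Additional alveolar pressure from trapping ≈ V_trapped / C = 42.339 / 85.0 = 0.4981 cmH2O.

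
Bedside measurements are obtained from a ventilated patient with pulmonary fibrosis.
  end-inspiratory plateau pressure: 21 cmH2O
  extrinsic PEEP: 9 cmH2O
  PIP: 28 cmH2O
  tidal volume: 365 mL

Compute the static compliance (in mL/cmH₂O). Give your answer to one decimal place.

Cstat = Vt / (Pplat − PEEP) = 365 / (21 − 9) = 365 / 12.0 = 30.417 mL/cmH2O.

30.4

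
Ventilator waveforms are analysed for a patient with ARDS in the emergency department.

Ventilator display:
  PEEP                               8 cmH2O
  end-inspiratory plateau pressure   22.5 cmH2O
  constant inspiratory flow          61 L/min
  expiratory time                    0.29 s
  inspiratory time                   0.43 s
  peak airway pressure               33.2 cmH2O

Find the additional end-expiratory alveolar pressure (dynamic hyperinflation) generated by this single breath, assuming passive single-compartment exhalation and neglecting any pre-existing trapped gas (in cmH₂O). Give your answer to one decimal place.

Flow: 61 L/min ÷ 60 = 1.0167 L/s.
Vt = flow × Ti = 1.0167 L/s × 0.43 s × 1000 mL/L = 437.18 mL.
R = (PIP − Pplat)/V̇ = (33.2 − 22.5) / 1.0167 = 10.7/1.0167 = 10.524 cmH2O·s/L.
C = Vt/(Pplat − PEEP) = 437.18 / (22.5 − 8) = 437.18/14.5 = 30.15 mL/cmH2O.
τ = R × C = 10.524 × 0.03015 L/cmH2O = 0.3173 s.
Fraction remaining = e^(−Te/τ) = e^(−0.29/0.3173) = 0.4009; trapped volume = 437.18 × 0.4009 = 175.27 mL.
Additional alveolar pressure from trapping ≈ V_trapped / C = 175.27 / 30.15 = 5.813 cmH2O.

5.8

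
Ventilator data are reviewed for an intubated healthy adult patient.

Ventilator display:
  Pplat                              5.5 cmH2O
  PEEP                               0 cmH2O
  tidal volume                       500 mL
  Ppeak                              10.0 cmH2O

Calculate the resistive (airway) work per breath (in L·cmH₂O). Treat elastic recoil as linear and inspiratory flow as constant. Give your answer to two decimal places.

2.25

With constant inspiratory flow the resistive pressure is constant at PIP − Pplat = 10.0 − 5.5 = 4.5 cmH2O, so resistive work = 4.5 × 0.500 = 2.25 L·cmH2O.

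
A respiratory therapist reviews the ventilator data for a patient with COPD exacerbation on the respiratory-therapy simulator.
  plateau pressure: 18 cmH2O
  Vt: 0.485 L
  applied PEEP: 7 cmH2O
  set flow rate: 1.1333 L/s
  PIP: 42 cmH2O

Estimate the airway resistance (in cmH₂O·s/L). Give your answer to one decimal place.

Raw = (PIP − Pplat) / flow = (42 − 18) / 1.1333 = 24.0 / 1.1333 = 21.177 cmH2O·s/L.

21.2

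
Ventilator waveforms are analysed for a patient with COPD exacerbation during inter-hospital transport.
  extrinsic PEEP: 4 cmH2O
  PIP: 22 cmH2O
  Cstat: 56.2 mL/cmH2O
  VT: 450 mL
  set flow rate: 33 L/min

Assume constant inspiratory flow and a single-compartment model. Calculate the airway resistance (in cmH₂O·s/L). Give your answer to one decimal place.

Flow: 33 L/min ÷ 60 = 0.55 L/s.
Equation of motion (constant flow): PIP = Vt/C + R·V̇ + PEEP.
R·V̇ = PIP − Vt/C − PEEP = 22 − 450/56.2 − 4 = 22 − 8.007 − 4 = 9.993 cmH2O.
R = 9.993 / 0.55 = 18.169 cmH2O·s/L.

18.2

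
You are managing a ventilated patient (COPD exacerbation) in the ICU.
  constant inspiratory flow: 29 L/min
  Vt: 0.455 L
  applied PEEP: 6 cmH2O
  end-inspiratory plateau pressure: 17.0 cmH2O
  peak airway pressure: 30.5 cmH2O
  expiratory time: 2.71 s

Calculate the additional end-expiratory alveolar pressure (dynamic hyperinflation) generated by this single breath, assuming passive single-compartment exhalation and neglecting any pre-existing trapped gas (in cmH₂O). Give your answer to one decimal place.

1.1

Flow: 29 L/min ÷ 60 = 0.4833 L/s.
R = (PIP − Pplat)/V̇ = (30.5 − 17.0) / 0.4833 = 13.5/0.4833 = 27.933 cmH2O·s/L.
C = Vt/(Pplat − PEEP) = 455.0 / (17.0 − 6) = 455.0/11.0 = 41.364 mL/cmH2O.
τ = R × C = 27.933 × 0.04136 L/cmH2O = 1.155 s.
Fraction remaining = e^(−Te/τ) = e^(−2.71/1.155) = 0.09572; trapped volume = 455.0 × 0.09572 = 43.553 mL.
Additional alveolar pressure from trapping ≈ V_trapped / C = 43.553 / 41.364 = 1.053 cmH2O.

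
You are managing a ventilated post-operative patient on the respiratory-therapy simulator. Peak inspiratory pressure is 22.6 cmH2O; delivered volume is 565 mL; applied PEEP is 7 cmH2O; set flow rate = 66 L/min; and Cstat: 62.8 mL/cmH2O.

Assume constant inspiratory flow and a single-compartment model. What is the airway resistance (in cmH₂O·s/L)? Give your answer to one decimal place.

6.0

Flow: 66 L/min ÷ 60 = 1.1 L/s.
Equation of motion (constant flow): PIP = Vt/C + R·V̇ + PEEP.
R·V̇ = PIP − Vt/C − PEEP = 22.6 − 565/62.8 − 7 = 22.6 − 8.997 − 7 = 6.603 cmH2O.
R = 6.603 / 1.1 = 6.003 cmH2O·s/L.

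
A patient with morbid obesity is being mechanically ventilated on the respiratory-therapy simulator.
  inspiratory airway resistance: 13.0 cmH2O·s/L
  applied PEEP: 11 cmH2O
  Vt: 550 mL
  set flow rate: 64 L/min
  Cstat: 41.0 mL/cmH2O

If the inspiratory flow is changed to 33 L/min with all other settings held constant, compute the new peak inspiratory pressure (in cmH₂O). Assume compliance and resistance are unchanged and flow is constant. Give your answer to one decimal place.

Flow: 64 L/min ÷ 60 = 1.0667 L/s.
New flow: 33 L/min ÷ 60 = 0.55 L/s.
PIP = Vt/C + R·V̇ + PEEP (constant-flow equation of motion).
Only the resistive term changes: ΔPIP = R × ΔV̇ = 13.0 × (0.55 − 1.0667) = 13.0 × -0.5167 = -6.717 cmH2O.
Original PIP = 550/41.0 + 13.0×1.0667 + 11 = 38.282 cmH2O; new PIP = 38.282 + (-6.717) = 31.565 cmH2O.

31.6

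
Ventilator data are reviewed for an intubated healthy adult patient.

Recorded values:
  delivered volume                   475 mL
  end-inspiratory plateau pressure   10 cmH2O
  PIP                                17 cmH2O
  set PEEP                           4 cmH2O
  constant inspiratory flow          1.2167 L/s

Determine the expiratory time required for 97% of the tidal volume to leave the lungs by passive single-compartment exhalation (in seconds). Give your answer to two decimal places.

1.60

R = (PIP − Pplat)/V̇ = (17 − 10) / 1.2167 = 7.0/1.2167 = 5.753 cmH2O·s/L.
C = Vt/(Pplat − PEEP) = 475.0 / (10 − 4) = 475.0/6.0 = 79.167 mL/cmH2O.
τ = R × C = 5.753 × 0.07917 L/cmH2O = 0.4555 s.
t = −τ·ln(1 − 0.97) = −0.4555·ln(0.03) = 1.597 s.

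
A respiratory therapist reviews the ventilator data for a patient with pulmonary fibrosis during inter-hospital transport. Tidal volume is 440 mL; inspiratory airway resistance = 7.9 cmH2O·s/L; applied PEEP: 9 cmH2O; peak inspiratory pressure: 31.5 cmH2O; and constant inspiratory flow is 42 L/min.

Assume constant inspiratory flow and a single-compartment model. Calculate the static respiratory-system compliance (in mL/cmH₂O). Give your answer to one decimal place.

25.9

Flow: 42 L/min ÷ 60 = 0.7 L/s.
Equation of motion (constant flow): PIP = Vt/C + R·V̇ + PEEP.
Vt/C = PIP − R·V̇ − PEEP = 31.5 − 7.9×0.7 − 9 = 31.5 − 5.53 − 9 = 16.97 cmH2O.
C = Vt / 16.97 = 440 / 16.97 = 25.928 mL/cmH2O.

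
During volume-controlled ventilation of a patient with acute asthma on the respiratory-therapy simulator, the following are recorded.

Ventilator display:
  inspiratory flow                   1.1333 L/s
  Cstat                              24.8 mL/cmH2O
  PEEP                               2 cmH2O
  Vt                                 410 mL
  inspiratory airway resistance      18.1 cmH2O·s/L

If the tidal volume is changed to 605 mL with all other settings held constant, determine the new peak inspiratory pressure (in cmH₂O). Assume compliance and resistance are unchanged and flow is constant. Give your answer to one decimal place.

46.9

PIP = Vt/C + R·V̇ + PEEP (constant-flow equation of motion).
Only the elastic term changes: ΔPIP = ΔVt / C = (605 − 410) / 24.8 = 7.863 cmH2O.
Original PIP = 410/24.8 + 18.1×1.1333 + 2 = 39.045 cmH2O; new PIP = 39.045 + (7.863) = 46.908 cmH2O.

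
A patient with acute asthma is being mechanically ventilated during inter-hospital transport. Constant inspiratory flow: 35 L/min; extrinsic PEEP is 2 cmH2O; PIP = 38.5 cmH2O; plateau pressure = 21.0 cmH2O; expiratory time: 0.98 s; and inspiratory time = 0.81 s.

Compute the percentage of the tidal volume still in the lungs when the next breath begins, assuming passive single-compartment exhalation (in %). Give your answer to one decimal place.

26.9

Flow: 35 L/min ÷ 60 = 0.5833 L/s.
Vt = flow × Ti = 0.5833 L/s × 0.81 s × 1000 mL/L = 472.47 mL.
R = (PIP − Pplat)/V̇ = (38.5 − 21.0) / 0.5833 = 17.5/0.5833 = 30.002 cmH2O·s/L.
C = Vt/(Pplat − PEEP) = 472.47 / (21.0 − 2) = 472.47/19.0 = 24.867 mL/cmH2O.
τ = R × C = 30.002 × 0.02487 L/cmH2O = 0.7461 s.
Fraction remaining at end-expiration = e^(−Te/τ) = e^(−0.98/0.7461) = 0.2689 → 26.89%.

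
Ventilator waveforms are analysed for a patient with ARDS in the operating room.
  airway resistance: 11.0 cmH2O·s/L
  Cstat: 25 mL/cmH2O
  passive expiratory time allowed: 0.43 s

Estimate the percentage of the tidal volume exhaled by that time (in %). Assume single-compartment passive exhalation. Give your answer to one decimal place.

79.1

τ = R × C = 11.0 × 25 mL/cmH2O = 11.0 × 0.025 L/cmH2O = 0.275 s.
Passive exhalation: V(t)/V₀ = e^(−t/τ) = e^(−0.43/0.275) = 0.2094.
Fraction exhaled = 1 − 0.2094 = 0.7906 → 79.06%.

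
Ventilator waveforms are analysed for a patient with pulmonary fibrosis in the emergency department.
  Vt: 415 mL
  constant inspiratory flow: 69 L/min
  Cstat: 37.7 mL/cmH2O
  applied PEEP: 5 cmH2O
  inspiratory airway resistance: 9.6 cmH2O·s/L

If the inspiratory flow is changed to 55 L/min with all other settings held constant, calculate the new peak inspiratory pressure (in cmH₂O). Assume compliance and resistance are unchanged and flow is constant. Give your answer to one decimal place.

24.8

Flow: 69 L/min ÷ 60 = 1.15 L/s.
New flow: 55 L/min ÷ 60 = 0.9167 L/s.
PIP = Vt/C + R·V̇ + PEEP (constant-flow equation of motion).
Only the resistive term changes: ΔPIP = R × ΔV̇ = 9.6 × (0.9167 − 1.15) = 9.6 × -0.2333 = -2.24 cmH2O.
Original PIP = 415/37.7 + 9.6×1.15 + 5 = 27.048 cmH2O; new PIP = 27.048 + (-2.24) = 24.808 cmH2O.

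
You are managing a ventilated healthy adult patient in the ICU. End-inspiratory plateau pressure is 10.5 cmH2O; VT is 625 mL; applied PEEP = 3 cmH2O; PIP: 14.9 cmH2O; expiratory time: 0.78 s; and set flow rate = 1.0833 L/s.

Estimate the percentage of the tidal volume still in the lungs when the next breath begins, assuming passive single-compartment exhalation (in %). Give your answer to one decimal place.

R = (PIP − Pplat)/V̇ = (14.9 − 10.5) / 1.0833 = 4.4/1.0833 = 4.062 cmH2O·s/L.
C = Vt/(Pplat − PEEP) = 625.0 / (10.5 − 3) = 625.0/7.5 = 83.333 mL/cmH2O.
τ = R × C = 4.062 × 0.08333 L/cmH2O = 0.3385 s.
Fraction remaining at end-expiration = e^(−Te/τ) = e^(−0.78/0.3385) = 0.09983 → 9.983%.

10.0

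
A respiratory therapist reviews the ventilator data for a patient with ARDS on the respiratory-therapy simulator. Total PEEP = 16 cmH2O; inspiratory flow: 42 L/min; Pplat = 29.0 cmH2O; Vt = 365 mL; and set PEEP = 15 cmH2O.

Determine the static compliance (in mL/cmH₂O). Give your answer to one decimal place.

End-expiratory occlusion gives total PEEP = 16 cmH2O (intrinsic PEEP = 16 − 15 = 1). Use total PEEP for the elastic gradient.
Cstat = Vt / (Pplat − PEEPtotal) = 365 / (29.0 − 16) = 365 / 13.0 = 28.077 mL/cmH2O.

28.1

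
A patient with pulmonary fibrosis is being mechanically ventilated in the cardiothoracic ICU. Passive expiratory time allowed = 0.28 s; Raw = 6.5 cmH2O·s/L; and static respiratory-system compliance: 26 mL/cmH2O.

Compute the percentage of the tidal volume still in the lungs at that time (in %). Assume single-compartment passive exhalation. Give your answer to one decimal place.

19.1

τ = R × C = 6.5 × 26 mL/cmH2O = 6.5 × 0.026 L/cmH2O = 0.169 s.
Passive exhalation: V(t)/V₀ = e^(−t/τ) = e^(−0.28/0.169) = 0.1907.
Fraction remaining = 0.1907 → 19.07%.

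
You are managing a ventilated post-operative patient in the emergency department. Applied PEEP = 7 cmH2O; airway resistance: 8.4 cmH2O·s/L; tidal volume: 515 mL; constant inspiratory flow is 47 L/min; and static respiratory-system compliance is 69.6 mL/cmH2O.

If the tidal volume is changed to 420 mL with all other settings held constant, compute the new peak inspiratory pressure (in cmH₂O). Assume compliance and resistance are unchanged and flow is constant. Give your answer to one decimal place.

Flow: 47 L/min ÷ 60 = 0.7833 L/s.
PIP = Vt/C + R·V̇ + PEEP (constant-flow equation of motion).
Only the elastic term changes: ΔPIP = ΔVt / C = (420 − 515) / 69.6 = -1.365 cmH2O.
Original PIP = 515/69.6 + 8.4×0.7833 + 7 = 20.979 cmH2O; new PIP = 20.979 + (-1.365) = 19.614 cmH2O.

19.6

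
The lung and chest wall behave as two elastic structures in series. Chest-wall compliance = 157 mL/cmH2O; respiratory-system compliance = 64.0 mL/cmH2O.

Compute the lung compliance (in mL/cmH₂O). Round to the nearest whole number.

1/CL = 1/Crs − 1/Ccw.
1/CL = 1/64.0 − 1/157 = 0.009256.
CL = 108.04 mL/cmH2O.

108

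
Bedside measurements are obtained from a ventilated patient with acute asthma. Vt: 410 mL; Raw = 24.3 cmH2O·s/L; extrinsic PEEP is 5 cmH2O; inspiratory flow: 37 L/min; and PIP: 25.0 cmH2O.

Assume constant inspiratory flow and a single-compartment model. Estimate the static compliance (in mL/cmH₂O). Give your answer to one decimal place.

Flow: 37 L/min ÷ 60 = 0.6167 L/s.
Equation of motion (constant flow): PIP = Vt/C + R·V̇ + PEEP.
Vt/C = PIP − R·V̇ − PEEP = 25.0 − 24.3×0.6167 − 5 = 25.0 − 14.986 − 5 = 5.014 cmH2O.
C = Vt / 5.014 = 410 / 5.014 = 81.771 mL/cmH2O.

81.8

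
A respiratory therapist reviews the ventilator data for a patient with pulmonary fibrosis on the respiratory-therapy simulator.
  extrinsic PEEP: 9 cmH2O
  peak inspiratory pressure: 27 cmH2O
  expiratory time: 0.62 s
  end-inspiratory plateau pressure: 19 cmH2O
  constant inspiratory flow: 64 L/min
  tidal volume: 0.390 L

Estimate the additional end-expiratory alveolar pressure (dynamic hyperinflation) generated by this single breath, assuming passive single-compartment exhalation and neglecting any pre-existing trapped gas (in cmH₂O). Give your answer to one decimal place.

Flow: 64 L/min ÷ 60 = 1.0667 L/s.
R = (PIP − Pplat)/V̇ = (27 − 19) / 1.0667 = 8.0/1.0667 = 7.5 cmH2O·s/L.
C = Vt/(Pplat − PEEP) = 390.0 / (19 − 9) = 390.0/10.0 = 39.0 mL/cmH2O.
τ = R × C = 7.5 × 0.039 L/cmH2O = 0.2925 s.
Fraction remaining = e^(−Te/τ) = e^(−0.62/0.2925) = 0.1201; trapped volume = 390.0 × 0.1201 = 46.839 mL.
Additional alveolar pressure from trapping ≈ V_trapped / C = 46.839 / 39.0 = 1.201 cmH2O.

1.2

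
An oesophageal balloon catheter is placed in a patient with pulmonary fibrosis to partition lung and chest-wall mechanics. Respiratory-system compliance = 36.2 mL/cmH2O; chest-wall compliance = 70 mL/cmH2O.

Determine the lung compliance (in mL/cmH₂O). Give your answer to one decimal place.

1/CL = 1/Crs − 1/Ccw.
1/CL = 1/36.2 − 1/70 = 0.01334.
CL = 74.963 mL/cmH2O.

75.0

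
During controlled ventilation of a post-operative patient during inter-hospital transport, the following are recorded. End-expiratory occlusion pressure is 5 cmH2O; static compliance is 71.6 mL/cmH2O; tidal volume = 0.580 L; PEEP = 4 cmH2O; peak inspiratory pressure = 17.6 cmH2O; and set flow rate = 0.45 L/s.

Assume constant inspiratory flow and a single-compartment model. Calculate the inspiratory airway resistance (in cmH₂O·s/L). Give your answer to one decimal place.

Total PEEP = 5 cmH2O (set 4 + intrinsic 1); this is the baseline alveolar pressure.
Equation of motion (constant flow): PIP = Vt/C + R·V̇ + PEEP.
R·V̇ = PIP − Vt/C − PEEP = 17.6 − 580/71.6 − 5 = 17.6 − 8.101 − 5 = 4.499 cmH2O.
R = 4.499 / 0.45 = 9.998 cmH2O·s/L.

10.0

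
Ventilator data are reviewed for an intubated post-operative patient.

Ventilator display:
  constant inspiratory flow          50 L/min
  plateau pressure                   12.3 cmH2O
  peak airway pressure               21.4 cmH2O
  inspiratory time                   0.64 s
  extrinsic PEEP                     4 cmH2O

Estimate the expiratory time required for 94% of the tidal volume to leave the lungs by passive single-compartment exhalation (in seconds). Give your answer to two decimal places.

Flow: 50 L/min ÷ 60 = 0.8333 L/s.
Vt = flow × Ti = 0.8333 L/s × 0.64 s × 1000 mL/L = 533.31 mL.
R = (PIP − Pplat)/V̇ = (21.4 − 12.3) / 0.8333 = 9.1/0.8333 = 10.92 cmH2O·s/L.
C = Vt/(Pplat − PEEP) = 533.31 / (12.3 − 4) = 533.31/8.3 = 64.254 mL/cmH2O.
τ = R × C = 10.92 × 0.06425 L/cmH2O = 0.7016 s.
t = −τ·ln(1 − 0.94) = −0.7016·ln(0.06) = 1.974 s.

1.97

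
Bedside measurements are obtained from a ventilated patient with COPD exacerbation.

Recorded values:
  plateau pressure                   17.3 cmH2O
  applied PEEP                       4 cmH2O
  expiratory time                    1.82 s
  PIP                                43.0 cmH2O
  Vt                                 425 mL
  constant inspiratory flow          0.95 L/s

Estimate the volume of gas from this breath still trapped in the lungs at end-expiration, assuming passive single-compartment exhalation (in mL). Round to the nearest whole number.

52

R = (PIP − Pplat)/V̇ = (43.0 − 17.3) / 0.95 = 25.7/0.95 = 27.053 cmH2O·s/L.
C = Vt/(Pplat − PEEP) = 425.0 / (17.3 − 4) = 425.0/13.3 = 31.955 mL/cmH2O.
τ = R × C = 27.053 × 0.03196 L/cmH2O = 0.8646 s.
Fraction remaining = e^(−Te/τ) = e^(−1.82/0.8646) = 0.1218.
Trapped volume = 425.0 × 0.1218 = 51.765 mL.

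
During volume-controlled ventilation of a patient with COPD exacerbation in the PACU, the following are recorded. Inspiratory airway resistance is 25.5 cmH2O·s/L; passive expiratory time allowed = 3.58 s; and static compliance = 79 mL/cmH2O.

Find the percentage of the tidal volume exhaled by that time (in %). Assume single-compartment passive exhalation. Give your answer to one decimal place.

83.1

τ = R × C = 25.5 × 79 mL/cmH2O = 25.5 × 0.079 L/cmH2O = 2.015 s.
Passive exhalation: V(t)/V₀ = e^(−t/τ) = e^(−3.58/2.015) = 0.1692.
Fraction exhaled = 1 − 0.1692 = 0.8308 → 83.08%.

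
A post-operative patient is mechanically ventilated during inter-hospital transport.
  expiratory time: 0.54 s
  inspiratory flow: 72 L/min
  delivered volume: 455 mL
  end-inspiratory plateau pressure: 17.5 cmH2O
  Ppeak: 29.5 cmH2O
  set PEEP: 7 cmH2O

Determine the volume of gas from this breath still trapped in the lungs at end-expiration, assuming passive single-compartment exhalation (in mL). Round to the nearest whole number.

Flow: 72 L/min ÷ 60 = 1.2 L/s.
R = (PIP − Pplat)/V̇ = (29.5 − 17.5) / 1.2 = 12.0/1.2 = 10.0 cmH2O·s/L.
C = Vt/(Pplat − PEEP) = 455.0 / (17.5 − 7) = 455.0/10.5 = 43.333 mL/cmH2O.
τ = R × C = 10.0 × 0.04333 L/cmH2O = 0.4333 s.
Fraction remaining = e^(−Te/τ) = e^(−0.54/0.4333) = 0.2876.
Trapped volume = 455.0 × 0.2876 = 130.86 mL.

131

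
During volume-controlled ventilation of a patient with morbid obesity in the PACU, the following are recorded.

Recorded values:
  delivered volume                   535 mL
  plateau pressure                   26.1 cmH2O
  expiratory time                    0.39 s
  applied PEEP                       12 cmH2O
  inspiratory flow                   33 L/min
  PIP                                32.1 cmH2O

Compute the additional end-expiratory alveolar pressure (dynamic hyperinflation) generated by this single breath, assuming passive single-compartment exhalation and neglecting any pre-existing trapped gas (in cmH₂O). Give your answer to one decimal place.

5.5

Flow: 33 L/min ÷ 60 = 0.55 L/s.
R = (PIP − Pplat)/V̇ = (32.1 − 26.1) / 0.55 = 6.0/0.55 = 10.909 cmH2O·s/L.
C = Vt/(Pplat − PEEP) = 535.0 / (26.1 − 12) = 535.0/14.1 = 37.943 mL/cmH2O.
τ = R × C = 10.909 × 0.03794 L/cmH2O = 0.4139 s.
Fraction remaining = e^(−Te/τ) = e^(−0.39/0.4139) = 0.3897; trapped volume = 535.0 × 0.3897 = 208.49 mL.
Additional alveolar pressure from trapping ≈ V_trapped / C = 208.49 / 37.943 = 5.495 cmH2O.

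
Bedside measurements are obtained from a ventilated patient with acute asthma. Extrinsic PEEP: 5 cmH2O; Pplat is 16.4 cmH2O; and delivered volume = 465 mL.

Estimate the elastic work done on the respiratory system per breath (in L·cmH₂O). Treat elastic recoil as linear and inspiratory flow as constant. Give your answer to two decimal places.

2.65

Elastic work ≈ ½ × (Pplat − PEEP) × Vt = 0.5 × (16.4 − 5) × 0.465 L = 0.5 × 11.4 × 0.465 = 2.651 L·cmH2O.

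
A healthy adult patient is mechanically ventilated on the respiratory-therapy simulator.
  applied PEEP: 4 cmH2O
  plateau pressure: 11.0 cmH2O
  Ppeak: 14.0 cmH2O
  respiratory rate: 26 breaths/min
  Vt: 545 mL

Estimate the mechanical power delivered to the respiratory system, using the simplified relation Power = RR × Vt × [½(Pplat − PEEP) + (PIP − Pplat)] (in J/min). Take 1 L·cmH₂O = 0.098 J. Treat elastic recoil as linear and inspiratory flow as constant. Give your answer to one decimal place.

Per-breath work = Vt × [½(Pplat−PEEP) + (PIP−Pplat)] = 0.545 × [0.5×7.0 + 3.0] = 0.545 × 6.5 = 3.543 L·cmH2O.
Power = 26 × 3.543 = 92.118 L·cmH2O/min.
× 0.098 J/(L·cmH2O) → 9.028 J/min.

9.0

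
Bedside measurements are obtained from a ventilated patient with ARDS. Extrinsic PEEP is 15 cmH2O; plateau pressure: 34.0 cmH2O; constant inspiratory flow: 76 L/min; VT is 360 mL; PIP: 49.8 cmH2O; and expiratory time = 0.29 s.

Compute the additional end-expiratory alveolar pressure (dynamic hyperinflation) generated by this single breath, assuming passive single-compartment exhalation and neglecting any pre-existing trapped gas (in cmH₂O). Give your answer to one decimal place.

5.6

Flow: 76 L/min ÷ 60 = 1.2667 L/s.
R = (PIP − Pplat)/V̇ = (49.8 − 34.0) / 1.2667 = 15.8/1.2667 = 12.473 cmH2O·s/L.
C = Vt/(Pplat − PEEP) = 360.0 / (34.0 − 15) = 360.0/19.0 = 18.947 mL/cmH2O.
τ = R × C = 12.473 × 0.01895 L/cmH2O = 0.2364 s.
Fraction remaining = e^(−Te/τ) = e^(−0.29/0.2364) = 0.2932; trapped volume = 360.0 × 0.2932 = 105.55 mL.
Additional alveolar pressure from trapping ≈ V_trapped / C = 105.55 / 18.947 = 5.571 cmH2O.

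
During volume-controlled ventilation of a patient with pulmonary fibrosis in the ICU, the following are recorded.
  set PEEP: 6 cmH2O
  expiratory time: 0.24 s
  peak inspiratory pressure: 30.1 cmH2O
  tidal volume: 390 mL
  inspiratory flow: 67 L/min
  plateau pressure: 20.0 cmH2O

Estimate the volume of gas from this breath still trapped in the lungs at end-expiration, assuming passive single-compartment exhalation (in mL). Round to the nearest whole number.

Flow: 67 L/min ÷ 60 = 1.1167 L/s.
R = (PIP − Pplat)/V̇ = (30.1 − 20.0) / 1.1167 = 10.1/1.1167 = 9.045 cmH2O·s/L.
C = Vt/(Pplat − PEEP) = 390.0 / (20.0 − 6) = 390.0/14.0 = 27.857 mL/cmH2O.
τ = R × C = 9.045 × 0.02786 L/cmH2O = 0.252 s.
Fraction remaining = e^(−Te/τ) = e^(−0.24/0.252) = 0.3858.
Trapped volume = 390.0 × 0.3858 = 150.46 mL.

150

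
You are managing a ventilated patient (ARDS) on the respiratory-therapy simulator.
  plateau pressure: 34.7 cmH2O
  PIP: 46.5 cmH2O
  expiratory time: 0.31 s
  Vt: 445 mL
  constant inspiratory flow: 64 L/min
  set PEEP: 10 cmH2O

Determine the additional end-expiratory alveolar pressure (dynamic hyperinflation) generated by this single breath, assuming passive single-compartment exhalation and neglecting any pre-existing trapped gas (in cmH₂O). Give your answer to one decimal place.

Flow: 64 L/min ÷ 60 = 1.0667 L/s.
R = (PIP − Pplat)/V̇ = (46.5 − 34.7) / 1.0667 = 11.8/1.0667 = 11.062 cmH2O·s/L.
C = Vt/(Pplat − PEEP) = 445.0 / (34.7 − 10) = 445.0/24.7 = 18.016 mL/cmH2O.
τ = R × C = 11.062 × 0.01802 L/cmH2O = 0.1993 s.
Fraction remaining = e^(−Te/τ) = e^(−0.31/0.1993) = 0.2111; trapped volume = 445.0 × 0.2111 = 93.94 mL.
Additional alveolar pressure from trapping ≈ V_trapped / C = 93.94 / 18.016 = 5.214 cmH2O.

5.2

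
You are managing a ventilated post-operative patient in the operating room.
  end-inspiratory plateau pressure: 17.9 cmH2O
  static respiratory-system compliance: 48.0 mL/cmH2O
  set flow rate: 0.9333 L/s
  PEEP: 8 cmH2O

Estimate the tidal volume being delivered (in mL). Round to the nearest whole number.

475

Vt = Cstat × (Pplat − PEEP) = 48.0 × (17.9 − 8) = 48.0 × 9.9 = 475.2 mL.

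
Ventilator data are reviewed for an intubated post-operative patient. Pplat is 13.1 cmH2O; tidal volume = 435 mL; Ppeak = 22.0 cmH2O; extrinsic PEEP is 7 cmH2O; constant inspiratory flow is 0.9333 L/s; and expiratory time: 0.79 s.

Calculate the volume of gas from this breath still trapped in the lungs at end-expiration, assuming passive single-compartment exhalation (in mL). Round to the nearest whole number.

136

R = (PIP − Pplat)/V̇ = (22.0 − 13.1) / 0.9333 = 8.9/0.9333 = 9.536 cmH2O·s/L.
C = Vt/(Pplat − PEEP) = 435.0 / (13.1 − 7) = 435.0/6.1 = 71.311 mL/cmH2O.
τ = R × C = 9.536 × 0.07131 L/cmH2O = 0.68 s.
Fraction remaining = e^(−Te/τ) = e^(−0.79/0.68) = 0.3129.
Trapped volume = 435.0 × 0.3129 = 136.11 mL.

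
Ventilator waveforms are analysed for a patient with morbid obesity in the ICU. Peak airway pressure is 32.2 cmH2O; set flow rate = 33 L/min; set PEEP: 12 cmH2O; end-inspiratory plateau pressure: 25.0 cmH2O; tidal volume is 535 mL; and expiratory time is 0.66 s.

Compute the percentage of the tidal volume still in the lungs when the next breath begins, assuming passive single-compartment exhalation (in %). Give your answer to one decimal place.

29.4

Flow: 33 L/min ÷ 60 = 0.55 L/s.
R = (PIP − Pplat)/V̇ = (32.2 − 25.0) / 0.55 = 7.2/0.55 = 13.091 cmH2O·s/L.
C = Vt/(Pplat − PEEP) = 535.0 / (25.0 − 12) = 535.0/13.0 = 41.154 mL/cmH2O.
τ = R × C = 13.091 × 0.04115 L/cmH2O = 0.5387 s.
Fraction remaining at end-expiration = e^(−Te/τ) = e^(−0.66/0.5387) = 0.2937 → 29.37%.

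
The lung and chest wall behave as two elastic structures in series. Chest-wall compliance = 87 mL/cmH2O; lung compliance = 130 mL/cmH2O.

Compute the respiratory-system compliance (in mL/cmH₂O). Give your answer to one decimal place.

Lung and chest wall are elastances in series: 1/Crs = 1/CL + 1/Ccw.
1/Crs = 1/130 + 1/87 = 0.01919.
Crs = 52.11 mL/cmH2O.

52.1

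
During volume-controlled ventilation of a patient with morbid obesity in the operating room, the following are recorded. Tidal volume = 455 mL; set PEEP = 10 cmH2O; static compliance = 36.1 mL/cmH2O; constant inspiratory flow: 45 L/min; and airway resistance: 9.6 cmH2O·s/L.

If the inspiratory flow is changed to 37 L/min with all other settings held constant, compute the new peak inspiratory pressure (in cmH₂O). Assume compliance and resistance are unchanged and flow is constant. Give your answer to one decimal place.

Flow: 45 L/min ÷ 60 = 0.75 L/s.
New flow: 37 L/min ÷ 60 = 0.6167 L/s.
PIP = Vt/C + R·V̇ + PEEP (constant-flow equation of motion).
Only the resistive term changes: ΔPIP = R × ΔV̇ = 9.6 × (0.6167 − 0.75) = 9.6 × -0.1333 = -1.28 cmH2O.
Original PIP = 455/36.1 + 9.6×0.75 + 10 = 29.804 cmH2O; new PIP = 29.804 + (-1.28) = 28.524 cmH2O.

28.5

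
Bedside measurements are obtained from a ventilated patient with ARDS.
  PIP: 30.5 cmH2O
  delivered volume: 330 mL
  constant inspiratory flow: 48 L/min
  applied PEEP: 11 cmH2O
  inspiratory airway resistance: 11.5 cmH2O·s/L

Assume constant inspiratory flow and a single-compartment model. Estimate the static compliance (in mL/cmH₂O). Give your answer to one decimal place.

Flow: 48 L/min ÷ 60 = 0.8 L/s.
Equation of motion (constant flow): PIP = Vt/C + R·V̇ + PEEP.
Vt/C = PIP − R·V̇ − PEEP = 30.5 − 11.5×0.8 − 11 = 30.5 − 9.2 − 11 = 10.3 cmH2O.
C = Vt / 10.3 = 330 / 10.3 = 32.039 mL/cmH2O.

32.0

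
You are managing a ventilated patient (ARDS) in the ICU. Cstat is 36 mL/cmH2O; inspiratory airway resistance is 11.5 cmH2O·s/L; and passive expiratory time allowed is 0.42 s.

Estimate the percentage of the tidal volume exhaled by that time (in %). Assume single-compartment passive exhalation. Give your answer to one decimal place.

63.7

τ = R × C = 11.5 × 36 mL/cmH2O = 11.5 × 0.036 L/cmH2O = 0.414 s.
Passive exhalation: V(t)/V₀ = e^(−t/τ) = e^(−0.42/0.414) = 0.3626.
Fraction exhaled = 1 − 0.3626 = 0.6374 → 63.74%.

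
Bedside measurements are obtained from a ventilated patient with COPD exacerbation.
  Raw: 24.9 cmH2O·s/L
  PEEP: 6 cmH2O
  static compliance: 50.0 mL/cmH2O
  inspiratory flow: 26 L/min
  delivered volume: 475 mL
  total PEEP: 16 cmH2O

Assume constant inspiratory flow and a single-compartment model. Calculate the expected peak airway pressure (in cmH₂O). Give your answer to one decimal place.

36.3

Flow: 26 L/min ÷ 60 = 0.4333 L/s.
Total PEEP = 16 cmH2O (set 6 + intrinsic 10); this is the baseline alveolar pressure.
Equation of motion (constant flow): PIP = Vt/C + R·V̇ + PEEP.
PIP = 475/50.0 + 24.9×0.4333 + 16 = 9.5 + 10.789 + 16 = 36.289 cmH2O.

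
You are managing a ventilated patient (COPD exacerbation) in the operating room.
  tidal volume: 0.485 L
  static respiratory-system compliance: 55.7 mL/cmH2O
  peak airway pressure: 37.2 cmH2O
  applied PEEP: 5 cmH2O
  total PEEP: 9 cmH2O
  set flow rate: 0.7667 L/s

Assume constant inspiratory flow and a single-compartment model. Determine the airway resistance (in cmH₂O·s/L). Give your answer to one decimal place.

25.4

Total PEEP = 9 cmH2O (set 5 + intrinsic 4); this is the baseline alveolar pressure.
Equation of motion (constant flow): PIP = Vt/C + R·V̇ + PEEP.
R·V̇ = PIP − Vt/C − PEEP = 37.2 − 485/55.7 − 9 = 37.2 − 8.707 − 9 = 19.493 cmH2O.
R = 19.493 / 0.7667 = 25.425 cmH2O·s/L.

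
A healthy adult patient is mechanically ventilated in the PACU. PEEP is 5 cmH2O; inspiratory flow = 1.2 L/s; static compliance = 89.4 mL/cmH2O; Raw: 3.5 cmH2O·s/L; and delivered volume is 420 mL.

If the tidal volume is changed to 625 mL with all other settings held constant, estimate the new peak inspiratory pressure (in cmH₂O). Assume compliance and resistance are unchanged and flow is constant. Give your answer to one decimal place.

16.2

PIP = Vt/C + R·V̇ + PEEP (constant-flow equation of motion).
Only the elastic term changes: ΔPIP = ΔVt / C = (625 − 420) / 89.4 = 2.293 cmH2O.
Original PIP = 420/89.4 + 3.5×1.2 + 5 = 13.898 cmH2O; new PIP = 13.898 + (2.293) = 16.191 cmH2O.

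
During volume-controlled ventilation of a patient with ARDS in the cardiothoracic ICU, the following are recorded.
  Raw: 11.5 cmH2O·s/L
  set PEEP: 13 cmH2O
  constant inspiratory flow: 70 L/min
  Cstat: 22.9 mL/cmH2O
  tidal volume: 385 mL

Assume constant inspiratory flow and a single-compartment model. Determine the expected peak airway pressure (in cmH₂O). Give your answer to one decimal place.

Flow: 70 L/min ÷ 60 = 1.1667 L/s.
Equation of motion (constant flow): PIP = Vt/C + R·V̇ + PEEP.
PIP = 385/22.9 + 11.5×1.1667 + 13 = 16.812 + 13.417 + 13 = 43.229 cmH2O.

43.2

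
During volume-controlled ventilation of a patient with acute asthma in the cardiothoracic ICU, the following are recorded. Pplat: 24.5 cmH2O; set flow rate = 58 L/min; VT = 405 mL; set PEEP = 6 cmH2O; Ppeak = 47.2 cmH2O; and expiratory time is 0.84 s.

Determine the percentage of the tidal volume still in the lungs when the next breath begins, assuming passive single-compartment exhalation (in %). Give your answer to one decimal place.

Flow: 58 L/min ÷ 60 = 0.9667 L/s.
R = (PIP − Pplat)/V̇ = (47.2 − 24.5) / 0.9667 = 22.7/0.9667 = 23.482 cmH2O·s/L.
C = Vt/(Pplat − PEEP) = 405.0 / (24.5 − 6) = 405.0/18.5 = 21.892 mL/cmH2O.
τ = R × C = 23.482 × 0.02189 L/cmH2O = 0.514 s.
Fraction remaining at end-expiration = e^(−Te/τ) = e^(−0.84/0.514) = 0.1951 → 19.51%.

19.5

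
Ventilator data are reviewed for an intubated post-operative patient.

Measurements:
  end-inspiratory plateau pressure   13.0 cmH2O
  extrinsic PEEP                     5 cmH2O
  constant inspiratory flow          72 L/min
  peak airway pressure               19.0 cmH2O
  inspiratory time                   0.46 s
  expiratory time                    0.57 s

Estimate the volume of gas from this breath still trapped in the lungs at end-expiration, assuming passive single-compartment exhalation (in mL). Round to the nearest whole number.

Flow: 72 L/min ÷ 60 = 1.2 L/s.
Vt = flow × Ti = 1.2 L/s × 0.46 s × 1000 mL/L = 552.0 mL.
R = (PIP − Pplat)/V̇ = (19.0 − 13.0) / 1.2 = 6.0/1.2 = 5.0 cmH2O·s/L.
C = Vt/(Pplat − PEEP) = 552.0 / (13.0 − 5) = 552.0/8.0 = 69.0 mL/cmH2O.
τ = R × C = 5.0 × 0.069 L/cmH2O = 0.345 s.
Fraction remaining = e^(−Te/τ) = e^(−0.57/0.345) = 0.1916.
Trapped volume = 552.0 × 0.1916 = 105.76 mL.

106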